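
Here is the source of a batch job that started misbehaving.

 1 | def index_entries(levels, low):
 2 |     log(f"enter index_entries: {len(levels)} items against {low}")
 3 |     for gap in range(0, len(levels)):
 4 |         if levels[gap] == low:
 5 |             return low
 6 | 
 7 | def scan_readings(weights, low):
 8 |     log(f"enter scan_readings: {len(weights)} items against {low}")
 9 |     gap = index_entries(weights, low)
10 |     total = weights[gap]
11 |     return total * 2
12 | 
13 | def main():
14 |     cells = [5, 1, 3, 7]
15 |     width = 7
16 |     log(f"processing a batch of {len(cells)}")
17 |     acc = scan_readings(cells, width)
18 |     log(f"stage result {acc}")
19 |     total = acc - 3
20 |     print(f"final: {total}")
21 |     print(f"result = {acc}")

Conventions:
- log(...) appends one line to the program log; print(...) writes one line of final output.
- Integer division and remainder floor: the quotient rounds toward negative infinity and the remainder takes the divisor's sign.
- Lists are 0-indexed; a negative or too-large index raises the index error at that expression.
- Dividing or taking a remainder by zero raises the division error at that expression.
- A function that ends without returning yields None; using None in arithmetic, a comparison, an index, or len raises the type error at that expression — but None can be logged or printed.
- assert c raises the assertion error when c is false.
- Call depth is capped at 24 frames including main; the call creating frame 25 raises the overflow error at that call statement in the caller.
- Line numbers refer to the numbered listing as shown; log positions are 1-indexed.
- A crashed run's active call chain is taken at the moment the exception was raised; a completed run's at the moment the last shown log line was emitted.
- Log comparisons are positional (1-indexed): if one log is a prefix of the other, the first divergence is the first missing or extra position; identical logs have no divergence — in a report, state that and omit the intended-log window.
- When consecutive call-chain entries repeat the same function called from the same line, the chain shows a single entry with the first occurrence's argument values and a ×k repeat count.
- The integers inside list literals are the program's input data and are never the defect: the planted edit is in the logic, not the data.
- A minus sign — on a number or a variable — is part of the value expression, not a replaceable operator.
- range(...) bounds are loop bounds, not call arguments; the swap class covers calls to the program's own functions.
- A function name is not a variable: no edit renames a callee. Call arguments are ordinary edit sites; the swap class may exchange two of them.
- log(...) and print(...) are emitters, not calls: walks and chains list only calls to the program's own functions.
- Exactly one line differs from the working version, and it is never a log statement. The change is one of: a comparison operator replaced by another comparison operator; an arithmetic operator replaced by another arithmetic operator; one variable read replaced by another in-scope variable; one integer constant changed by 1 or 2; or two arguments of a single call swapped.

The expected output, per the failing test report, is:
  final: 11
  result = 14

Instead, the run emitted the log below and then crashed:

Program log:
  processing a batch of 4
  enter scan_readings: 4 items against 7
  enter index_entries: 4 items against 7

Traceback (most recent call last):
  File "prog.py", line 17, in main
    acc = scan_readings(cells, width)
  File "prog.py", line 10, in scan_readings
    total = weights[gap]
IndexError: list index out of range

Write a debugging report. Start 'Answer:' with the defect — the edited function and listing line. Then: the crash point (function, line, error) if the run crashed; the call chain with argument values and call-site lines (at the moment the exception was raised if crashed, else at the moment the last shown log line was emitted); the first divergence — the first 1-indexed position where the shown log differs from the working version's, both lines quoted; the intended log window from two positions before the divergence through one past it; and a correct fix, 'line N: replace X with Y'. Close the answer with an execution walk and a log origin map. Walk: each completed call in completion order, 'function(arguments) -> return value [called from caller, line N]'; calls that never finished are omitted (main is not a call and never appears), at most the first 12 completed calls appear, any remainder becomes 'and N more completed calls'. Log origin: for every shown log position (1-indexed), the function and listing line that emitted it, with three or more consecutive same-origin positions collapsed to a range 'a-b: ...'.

Answer: the defect is in index_entries at line 5.
Key observation: After 3 matching log lines the faulty run goes silent, while the working version continues with 'stage result 14'.
Crash: scan_readings, line 10, IndexError.
Call chain: main -> scan_readings([5, 1, 3, 7], 7) (called at line 17).
First divergence: position 4 — the faulty run's log ends after 3 lines; the working version continues with 'stage result 14'.
Intended log window:
  2: enter scan_readings: 4 items against 7
  3: enter index_entries: 4 items against 7
  4: stage result 14
Execution walk:
  index_entries([5, 1, 3, 7], 7) -> 7  [called from scan_readings, line 9]
Log origin:
  1: logged in main at line 16
  2: logged in scan_readings at line 8
  3: logged in index_entries at line 2
A correct fix: line 5: replace `low` with `gap`.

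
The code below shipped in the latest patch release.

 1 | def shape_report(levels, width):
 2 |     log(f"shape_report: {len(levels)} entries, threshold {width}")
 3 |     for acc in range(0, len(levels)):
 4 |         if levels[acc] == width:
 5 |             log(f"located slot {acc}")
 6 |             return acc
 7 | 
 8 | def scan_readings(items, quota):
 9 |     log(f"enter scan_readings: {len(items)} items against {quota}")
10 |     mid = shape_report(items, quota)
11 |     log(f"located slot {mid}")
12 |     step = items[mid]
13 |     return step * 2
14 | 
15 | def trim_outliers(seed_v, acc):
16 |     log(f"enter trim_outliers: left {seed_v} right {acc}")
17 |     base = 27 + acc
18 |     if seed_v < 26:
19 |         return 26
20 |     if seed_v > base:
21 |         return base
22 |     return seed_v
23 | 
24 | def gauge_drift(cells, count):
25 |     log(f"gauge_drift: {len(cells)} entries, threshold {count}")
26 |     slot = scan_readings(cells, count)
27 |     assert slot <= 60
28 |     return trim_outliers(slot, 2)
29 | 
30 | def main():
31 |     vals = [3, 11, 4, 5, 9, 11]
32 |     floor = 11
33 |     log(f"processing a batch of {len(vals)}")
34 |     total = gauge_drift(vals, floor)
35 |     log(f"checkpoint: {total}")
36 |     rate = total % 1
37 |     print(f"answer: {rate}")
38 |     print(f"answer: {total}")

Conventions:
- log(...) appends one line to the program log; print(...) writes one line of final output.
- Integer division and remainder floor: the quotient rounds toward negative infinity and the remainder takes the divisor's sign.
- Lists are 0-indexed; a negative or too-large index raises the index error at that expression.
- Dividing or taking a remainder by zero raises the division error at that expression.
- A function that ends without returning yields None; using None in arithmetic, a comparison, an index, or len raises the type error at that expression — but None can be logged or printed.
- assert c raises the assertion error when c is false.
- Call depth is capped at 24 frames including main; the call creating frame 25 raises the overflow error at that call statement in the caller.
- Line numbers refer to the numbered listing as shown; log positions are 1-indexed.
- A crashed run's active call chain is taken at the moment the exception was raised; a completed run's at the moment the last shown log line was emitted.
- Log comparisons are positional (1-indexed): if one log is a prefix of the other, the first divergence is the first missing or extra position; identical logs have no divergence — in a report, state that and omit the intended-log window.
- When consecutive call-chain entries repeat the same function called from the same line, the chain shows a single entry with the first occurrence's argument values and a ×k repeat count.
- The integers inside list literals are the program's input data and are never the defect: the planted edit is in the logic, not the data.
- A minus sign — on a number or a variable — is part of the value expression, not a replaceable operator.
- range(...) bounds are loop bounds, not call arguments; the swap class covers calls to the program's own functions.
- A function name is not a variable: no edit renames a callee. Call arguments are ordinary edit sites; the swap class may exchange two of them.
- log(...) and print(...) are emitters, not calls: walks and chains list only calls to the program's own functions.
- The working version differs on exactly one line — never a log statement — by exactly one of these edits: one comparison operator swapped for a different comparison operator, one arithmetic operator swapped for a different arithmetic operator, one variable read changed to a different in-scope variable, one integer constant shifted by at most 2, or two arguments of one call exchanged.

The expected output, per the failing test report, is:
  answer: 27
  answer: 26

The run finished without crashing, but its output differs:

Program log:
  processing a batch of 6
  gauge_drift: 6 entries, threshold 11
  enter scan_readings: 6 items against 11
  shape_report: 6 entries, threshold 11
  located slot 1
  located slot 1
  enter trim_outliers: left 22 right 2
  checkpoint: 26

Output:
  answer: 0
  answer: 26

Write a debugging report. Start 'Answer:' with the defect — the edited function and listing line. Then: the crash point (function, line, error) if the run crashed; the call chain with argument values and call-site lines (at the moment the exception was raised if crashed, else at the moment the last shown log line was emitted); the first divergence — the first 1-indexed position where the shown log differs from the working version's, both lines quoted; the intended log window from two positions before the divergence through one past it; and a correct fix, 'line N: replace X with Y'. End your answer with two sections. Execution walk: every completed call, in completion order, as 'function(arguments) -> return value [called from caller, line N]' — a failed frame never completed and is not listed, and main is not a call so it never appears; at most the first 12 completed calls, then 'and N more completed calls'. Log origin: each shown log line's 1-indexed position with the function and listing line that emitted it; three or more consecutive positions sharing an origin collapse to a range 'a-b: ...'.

Answer: the defect is in main at line 36.
The tell: Every logged value matches the working version; the printed result is what differs.
Call chain: main.
First divergence: none (the log streams are identical).
Execution walk:
  shape_report([3, 11, 4, 5, 9, 11], 11) -> 1  [called from scan_readings, line 10]
  scan_readings([3, 11, 4, 5, 9, 11], 11) -> 22  [called from gauge_drift, line 26]
  trim_outliers(22, 2) -> 26  [called from gauge_drift, line 28]
  gauge_drift([3, 11, 4, 5, 9, 11], 11) -> 26  [called from main, line 34]
Log origins:
  1: emitted by main (line 33)
  2: emitted by gauge_drift (line 25)
  3: emitted by scan_readings (line 9)
  4: emitted by shape_report (line 2)
  5: emitted by shape_report (line 5)
  6: emitted by scan_readings (line 11)
  7: emitted by trim_outliers (line 16)
  8: emitted by main (line 35)
A correct fix: line 36: replace `%` with `+`.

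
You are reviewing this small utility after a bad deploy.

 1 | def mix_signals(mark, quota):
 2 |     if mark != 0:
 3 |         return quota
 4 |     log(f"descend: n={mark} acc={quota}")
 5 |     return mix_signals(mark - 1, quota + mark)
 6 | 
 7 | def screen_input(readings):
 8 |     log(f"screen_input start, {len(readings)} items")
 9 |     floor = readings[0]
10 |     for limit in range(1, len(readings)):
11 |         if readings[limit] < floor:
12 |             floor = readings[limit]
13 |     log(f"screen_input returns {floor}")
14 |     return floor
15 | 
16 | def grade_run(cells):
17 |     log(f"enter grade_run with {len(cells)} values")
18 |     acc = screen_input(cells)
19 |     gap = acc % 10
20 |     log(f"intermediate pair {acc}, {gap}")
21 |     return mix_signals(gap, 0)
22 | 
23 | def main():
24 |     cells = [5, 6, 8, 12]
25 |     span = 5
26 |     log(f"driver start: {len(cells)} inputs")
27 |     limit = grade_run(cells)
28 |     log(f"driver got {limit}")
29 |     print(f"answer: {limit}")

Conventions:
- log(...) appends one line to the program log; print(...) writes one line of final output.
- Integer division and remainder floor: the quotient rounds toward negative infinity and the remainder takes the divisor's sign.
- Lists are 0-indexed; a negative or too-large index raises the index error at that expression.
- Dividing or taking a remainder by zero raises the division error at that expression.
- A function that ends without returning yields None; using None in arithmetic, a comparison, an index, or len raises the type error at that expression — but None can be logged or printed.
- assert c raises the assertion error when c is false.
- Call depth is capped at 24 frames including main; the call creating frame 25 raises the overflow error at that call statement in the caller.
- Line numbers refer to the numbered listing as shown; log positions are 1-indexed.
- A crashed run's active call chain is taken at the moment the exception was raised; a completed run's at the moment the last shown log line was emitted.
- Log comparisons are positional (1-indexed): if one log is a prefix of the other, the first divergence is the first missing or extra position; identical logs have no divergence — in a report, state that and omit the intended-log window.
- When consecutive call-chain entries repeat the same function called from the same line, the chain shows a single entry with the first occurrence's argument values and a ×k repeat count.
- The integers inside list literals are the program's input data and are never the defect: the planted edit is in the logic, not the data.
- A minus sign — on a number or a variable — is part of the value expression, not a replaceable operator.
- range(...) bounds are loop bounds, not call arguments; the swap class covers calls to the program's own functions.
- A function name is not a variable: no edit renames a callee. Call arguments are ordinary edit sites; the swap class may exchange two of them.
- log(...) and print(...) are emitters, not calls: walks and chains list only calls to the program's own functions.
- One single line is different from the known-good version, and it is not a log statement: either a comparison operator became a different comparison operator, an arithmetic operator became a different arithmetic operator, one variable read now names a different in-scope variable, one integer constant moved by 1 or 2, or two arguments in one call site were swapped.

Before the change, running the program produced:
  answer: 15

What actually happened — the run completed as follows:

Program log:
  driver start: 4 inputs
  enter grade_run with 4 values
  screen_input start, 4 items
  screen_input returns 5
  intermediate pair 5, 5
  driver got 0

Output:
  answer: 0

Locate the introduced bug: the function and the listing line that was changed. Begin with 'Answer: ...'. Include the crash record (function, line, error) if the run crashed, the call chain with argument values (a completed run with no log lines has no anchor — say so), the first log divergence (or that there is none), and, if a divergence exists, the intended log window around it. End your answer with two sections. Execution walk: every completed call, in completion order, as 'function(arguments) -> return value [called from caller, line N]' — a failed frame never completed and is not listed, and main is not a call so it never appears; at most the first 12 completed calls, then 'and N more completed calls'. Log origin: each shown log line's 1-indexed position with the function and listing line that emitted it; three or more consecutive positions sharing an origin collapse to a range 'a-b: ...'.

Answer: the defect is in mix_signals at line 2.
Core observation: Everything matches until log position 6, which reads 'driver got 0' in place of 'descend: n=5 acc=0'.
Call chain: main.
First divergence: position 6; shown 'driver got 0' vs intended 'descend: n=5 acc=0'.
Intended log window:
  4: screen_input returns 5
  5: intermediate pair 5, 5
  6: descend: n=5 acc=0
  7: descend: n=4 acc=5
Execution walk:
  screen_input([5, 6, 8, 12]) -> 5  [called from grade_run, line 18]
  mix_signals(5, 0) -> 0  [called from grade_run, line 21]
  grade_run([5, 6, 8, 12]) -> 0  [called from main, line 27]
Log line origins:
  1: emitted by main (line 26)
  2: emitted by grade_run (line 17)
  3: emitted by screen_input (line 8)
  4: emitted by screen_input (line 13)
  5: emitted by grade_run (line 20)
  6: emitted by main (line 28)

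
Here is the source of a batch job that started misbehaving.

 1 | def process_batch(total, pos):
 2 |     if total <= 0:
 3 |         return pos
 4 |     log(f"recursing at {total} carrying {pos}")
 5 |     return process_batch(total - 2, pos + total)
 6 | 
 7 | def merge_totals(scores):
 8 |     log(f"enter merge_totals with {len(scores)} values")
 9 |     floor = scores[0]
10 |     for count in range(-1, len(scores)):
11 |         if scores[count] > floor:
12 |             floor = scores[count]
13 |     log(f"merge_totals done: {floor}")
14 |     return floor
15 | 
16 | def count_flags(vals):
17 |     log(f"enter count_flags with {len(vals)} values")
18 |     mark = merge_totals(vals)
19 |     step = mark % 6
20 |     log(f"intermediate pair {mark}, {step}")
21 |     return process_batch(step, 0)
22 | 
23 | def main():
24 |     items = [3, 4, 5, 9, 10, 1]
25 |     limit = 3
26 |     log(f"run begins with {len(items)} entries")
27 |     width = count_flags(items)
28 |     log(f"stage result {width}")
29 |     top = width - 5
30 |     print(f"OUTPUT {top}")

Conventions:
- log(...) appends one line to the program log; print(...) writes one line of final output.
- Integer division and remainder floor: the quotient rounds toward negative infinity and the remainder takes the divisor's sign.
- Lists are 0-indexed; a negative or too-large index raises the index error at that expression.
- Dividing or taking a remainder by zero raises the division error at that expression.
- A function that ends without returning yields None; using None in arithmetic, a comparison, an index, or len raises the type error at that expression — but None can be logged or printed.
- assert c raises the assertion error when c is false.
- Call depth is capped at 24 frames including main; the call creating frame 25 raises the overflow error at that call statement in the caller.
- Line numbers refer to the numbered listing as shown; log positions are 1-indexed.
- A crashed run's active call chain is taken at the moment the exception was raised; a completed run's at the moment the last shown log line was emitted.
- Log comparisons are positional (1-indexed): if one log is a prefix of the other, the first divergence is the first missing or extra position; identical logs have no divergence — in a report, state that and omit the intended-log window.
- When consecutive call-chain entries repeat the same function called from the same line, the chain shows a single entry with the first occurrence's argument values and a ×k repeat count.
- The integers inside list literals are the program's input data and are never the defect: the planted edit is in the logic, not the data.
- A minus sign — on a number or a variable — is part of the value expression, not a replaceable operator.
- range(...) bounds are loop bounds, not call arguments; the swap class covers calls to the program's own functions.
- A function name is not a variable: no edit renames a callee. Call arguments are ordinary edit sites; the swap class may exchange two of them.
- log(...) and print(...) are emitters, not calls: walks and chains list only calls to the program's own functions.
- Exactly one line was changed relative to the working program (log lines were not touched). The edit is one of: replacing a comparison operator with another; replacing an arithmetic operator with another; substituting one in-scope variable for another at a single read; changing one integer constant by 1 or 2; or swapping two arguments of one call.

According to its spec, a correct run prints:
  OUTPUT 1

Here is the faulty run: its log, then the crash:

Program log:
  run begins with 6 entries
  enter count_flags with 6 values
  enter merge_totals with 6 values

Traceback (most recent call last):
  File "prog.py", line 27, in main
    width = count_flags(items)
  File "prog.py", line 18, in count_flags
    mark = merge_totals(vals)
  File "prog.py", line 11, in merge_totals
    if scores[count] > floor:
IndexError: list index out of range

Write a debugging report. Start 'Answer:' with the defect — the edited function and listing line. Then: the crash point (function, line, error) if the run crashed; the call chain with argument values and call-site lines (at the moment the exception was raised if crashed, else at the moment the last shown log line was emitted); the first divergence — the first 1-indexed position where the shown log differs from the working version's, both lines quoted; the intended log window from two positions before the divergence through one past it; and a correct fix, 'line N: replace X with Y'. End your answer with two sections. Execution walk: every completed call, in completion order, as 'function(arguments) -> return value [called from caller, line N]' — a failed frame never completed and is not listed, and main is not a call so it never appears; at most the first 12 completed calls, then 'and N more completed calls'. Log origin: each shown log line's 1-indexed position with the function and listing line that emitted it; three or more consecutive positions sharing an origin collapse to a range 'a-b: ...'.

Answer: the defect is in merge_totals at line 10.
Core observation: After 3 matching log lines the faulty run goes silent, while the working version continues with 'merge_totals done: 10'.
Crash: merge_totals, line 11, IndexError.
Call chain: main -> count_flags([3, 4, 5, 9, 10, 1]) (called at line 27) -> merge_totals([3, 4, 5, 9, 10, 1]) (called at line 18).
First divergence: position 4; the shown log stops at 3 lines while the working version next logs 'merge_totals done: 10'.
Intended log window:
  2: enter count_flags with 6 values
  3: enter merge_totals with 6 values
  4: merge_totals done: 10
  5: intermediate pair 10, 4
Execution walk:
  (no call completed)
Log line origins:
  1: from main, line 26
  2: from count_flags, line 17
  3: from merge_totals, line 8
A correct fix: line 10: replace `-1` with `1`.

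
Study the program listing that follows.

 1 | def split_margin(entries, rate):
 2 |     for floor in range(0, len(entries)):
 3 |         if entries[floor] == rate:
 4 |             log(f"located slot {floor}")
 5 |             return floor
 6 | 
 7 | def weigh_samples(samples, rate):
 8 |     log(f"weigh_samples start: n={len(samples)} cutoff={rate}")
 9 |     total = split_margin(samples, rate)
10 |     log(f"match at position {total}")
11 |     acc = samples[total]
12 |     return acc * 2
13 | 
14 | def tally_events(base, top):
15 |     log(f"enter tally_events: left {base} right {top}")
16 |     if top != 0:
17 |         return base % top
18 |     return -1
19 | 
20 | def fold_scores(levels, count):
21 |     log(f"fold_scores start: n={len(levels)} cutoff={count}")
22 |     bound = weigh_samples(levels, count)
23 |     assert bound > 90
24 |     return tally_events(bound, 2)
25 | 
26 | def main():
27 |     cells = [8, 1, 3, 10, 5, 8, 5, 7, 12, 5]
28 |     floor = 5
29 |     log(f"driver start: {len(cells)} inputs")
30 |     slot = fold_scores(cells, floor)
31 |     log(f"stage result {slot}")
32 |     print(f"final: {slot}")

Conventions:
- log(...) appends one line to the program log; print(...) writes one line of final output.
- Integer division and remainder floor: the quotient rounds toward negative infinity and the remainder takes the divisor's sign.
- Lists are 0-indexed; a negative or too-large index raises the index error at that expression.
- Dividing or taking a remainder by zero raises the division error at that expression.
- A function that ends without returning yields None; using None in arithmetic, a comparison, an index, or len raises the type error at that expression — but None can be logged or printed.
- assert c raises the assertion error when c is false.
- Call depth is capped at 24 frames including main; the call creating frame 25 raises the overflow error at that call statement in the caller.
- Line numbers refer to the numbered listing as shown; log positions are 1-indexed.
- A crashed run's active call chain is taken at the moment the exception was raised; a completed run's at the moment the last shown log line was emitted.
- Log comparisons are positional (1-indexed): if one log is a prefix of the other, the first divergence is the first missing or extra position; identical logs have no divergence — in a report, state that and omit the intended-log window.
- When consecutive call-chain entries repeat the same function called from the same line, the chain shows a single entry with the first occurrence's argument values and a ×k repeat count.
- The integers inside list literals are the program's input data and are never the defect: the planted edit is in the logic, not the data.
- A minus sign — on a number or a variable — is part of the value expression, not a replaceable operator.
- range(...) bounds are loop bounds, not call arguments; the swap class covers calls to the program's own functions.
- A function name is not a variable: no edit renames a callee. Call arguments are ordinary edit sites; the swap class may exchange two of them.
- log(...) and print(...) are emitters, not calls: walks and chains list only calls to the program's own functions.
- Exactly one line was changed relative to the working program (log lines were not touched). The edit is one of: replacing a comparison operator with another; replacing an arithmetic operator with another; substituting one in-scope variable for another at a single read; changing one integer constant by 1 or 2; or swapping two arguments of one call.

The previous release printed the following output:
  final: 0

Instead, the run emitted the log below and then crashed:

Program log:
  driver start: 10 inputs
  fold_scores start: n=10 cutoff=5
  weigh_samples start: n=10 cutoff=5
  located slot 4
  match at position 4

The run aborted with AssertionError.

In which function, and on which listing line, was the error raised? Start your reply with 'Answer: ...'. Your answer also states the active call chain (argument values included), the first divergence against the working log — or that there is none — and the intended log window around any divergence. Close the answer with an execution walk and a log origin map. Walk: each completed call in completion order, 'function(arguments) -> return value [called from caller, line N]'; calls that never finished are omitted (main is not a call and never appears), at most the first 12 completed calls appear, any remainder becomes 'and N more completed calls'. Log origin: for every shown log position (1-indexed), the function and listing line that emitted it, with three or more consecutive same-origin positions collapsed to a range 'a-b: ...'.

Answer: the error was raised in fold_scores, line 23.
Key fact: After 5 matching log lines the faulty run goes silent, while the working version continues with 'enter tally_events: left 10 right 2'.
Call chain: main -> fold_scores([8, 1, 3, 10, 5, 8, 5, 7, 12, 5], 5) (called at line 30).
First divergence: position 6 — the faulty run's log ends after 5 lines; the working version continues with 'enter tally_events: left 10 right 2'.
Intended log window:
  4: located slot 4
  5: match at position 4
  6: enter tally_events: left 10 right 2
  7: stage result 0
Execution walk:
  split_margin([8, 1, 3, 10, 5, 8, 5, 7, 12, 5], 5) -> 4  [called from weigh_samples, line 9]
  weigh_samples([8, 1, 3, 10, 5, 8, 5, 7, 12, 5], 5) -> 10  [called from fold_scores, line 22]
Origin of each log line:
  1: from main, line 29
  2: from fold_scores, line 21
  3: from weigh_samples, line 8
  4: from split_margin, line 4
  5: from weigh_samples, line 10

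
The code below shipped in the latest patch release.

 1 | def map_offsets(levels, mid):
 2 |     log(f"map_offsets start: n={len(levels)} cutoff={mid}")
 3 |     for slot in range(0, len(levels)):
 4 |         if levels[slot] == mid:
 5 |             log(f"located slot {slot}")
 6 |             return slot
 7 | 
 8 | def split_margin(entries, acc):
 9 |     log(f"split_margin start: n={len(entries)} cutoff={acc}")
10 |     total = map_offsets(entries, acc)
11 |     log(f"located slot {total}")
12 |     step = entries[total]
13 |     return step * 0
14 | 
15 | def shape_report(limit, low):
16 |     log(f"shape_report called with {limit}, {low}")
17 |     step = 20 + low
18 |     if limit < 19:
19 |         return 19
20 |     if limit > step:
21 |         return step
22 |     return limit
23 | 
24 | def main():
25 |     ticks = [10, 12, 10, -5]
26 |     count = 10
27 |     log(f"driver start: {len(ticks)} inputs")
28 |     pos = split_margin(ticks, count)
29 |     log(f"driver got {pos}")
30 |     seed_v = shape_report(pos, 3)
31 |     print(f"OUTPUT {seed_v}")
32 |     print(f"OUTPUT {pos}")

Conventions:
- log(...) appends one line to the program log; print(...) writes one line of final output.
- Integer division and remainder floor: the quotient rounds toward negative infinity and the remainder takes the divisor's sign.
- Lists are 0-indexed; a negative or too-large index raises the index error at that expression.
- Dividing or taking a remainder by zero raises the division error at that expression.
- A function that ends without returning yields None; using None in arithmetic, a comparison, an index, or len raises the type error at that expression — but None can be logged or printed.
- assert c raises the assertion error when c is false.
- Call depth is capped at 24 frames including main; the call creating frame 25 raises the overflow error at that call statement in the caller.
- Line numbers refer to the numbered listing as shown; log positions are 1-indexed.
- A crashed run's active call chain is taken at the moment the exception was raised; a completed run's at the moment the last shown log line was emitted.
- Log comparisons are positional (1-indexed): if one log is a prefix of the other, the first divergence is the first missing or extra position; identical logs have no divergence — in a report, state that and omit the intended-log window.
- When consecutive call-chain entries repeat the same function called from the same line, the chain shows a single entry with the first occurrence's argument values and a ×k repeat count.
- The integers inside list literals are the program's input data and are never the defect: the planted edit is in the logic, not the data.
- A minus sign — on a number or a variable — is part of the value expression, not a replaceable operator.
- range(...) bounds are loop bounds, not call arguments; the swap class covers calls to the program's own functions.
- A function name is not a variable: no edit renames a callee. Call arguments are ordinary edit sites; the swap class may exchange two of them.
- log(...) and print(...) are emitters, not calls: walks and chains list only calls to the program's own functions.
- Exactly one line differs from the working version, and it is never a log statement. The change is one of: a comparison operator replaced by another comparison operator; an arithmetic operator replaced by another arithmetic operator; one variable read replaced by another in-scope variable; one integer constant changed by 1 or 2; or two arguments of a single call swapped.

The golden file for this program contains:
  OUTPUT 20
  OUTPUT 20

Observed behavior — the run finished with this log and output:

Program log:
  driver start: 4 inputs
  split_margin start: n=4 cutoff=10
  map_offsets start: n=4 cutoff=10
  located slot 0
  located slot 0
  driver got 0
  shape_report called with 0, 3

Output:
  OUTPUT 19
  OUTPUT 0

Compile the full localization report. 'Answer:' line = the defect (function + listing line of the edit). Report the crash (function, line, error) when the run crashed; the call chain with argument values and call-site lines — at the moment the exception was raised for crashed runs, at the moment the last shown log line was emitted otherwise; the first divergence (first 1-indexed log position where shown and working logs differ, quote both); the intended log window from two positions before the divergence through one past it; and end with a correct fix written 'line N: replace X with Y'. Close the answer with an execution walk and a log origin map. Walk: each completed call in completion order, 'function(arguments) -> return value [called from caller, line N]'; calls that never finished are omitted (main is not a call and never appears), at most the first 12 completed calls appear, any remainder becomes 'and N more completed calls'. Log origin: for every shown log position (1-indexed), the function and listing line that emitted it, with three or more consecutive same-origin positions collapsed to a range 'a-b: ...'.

Answer: the defect is in split_margin at line 13.
The tell: The log first diverges at position 6: the faulty run prints 'driver got 0' where the working version prints 'driver got 20'.
Call chain: main -> shape_report(0, 3) (called at line 30).
First divergence: position 6 — the shown line 'driver got 0' should read 'driver got 20'.
Intended log window:
  4: located slot 0
  5: located slot 0
  6: driver got 20
  7: shape_report called with 20, 3
Execution walk:
  map_offsets([10, 12, 10, -5], 10) -> 0  [called from split_margin, line 10]
  split_margin([10, 12, 10, -5], 10) -> 0  [called from main, line 28]
  shape_report(0, 3) -> 19  [called from main, line 30]
Origin of each log line:
  1: from main, line 27
  2: from split_margin, line 9
  3: from map_offsets, line 2
  4: from map_offsets, line 5
  5: from split_margin, line 11
  6: from main, line 29
  7: from shape_report, line 16
A correct fix: line 13: replace `0` with `2`.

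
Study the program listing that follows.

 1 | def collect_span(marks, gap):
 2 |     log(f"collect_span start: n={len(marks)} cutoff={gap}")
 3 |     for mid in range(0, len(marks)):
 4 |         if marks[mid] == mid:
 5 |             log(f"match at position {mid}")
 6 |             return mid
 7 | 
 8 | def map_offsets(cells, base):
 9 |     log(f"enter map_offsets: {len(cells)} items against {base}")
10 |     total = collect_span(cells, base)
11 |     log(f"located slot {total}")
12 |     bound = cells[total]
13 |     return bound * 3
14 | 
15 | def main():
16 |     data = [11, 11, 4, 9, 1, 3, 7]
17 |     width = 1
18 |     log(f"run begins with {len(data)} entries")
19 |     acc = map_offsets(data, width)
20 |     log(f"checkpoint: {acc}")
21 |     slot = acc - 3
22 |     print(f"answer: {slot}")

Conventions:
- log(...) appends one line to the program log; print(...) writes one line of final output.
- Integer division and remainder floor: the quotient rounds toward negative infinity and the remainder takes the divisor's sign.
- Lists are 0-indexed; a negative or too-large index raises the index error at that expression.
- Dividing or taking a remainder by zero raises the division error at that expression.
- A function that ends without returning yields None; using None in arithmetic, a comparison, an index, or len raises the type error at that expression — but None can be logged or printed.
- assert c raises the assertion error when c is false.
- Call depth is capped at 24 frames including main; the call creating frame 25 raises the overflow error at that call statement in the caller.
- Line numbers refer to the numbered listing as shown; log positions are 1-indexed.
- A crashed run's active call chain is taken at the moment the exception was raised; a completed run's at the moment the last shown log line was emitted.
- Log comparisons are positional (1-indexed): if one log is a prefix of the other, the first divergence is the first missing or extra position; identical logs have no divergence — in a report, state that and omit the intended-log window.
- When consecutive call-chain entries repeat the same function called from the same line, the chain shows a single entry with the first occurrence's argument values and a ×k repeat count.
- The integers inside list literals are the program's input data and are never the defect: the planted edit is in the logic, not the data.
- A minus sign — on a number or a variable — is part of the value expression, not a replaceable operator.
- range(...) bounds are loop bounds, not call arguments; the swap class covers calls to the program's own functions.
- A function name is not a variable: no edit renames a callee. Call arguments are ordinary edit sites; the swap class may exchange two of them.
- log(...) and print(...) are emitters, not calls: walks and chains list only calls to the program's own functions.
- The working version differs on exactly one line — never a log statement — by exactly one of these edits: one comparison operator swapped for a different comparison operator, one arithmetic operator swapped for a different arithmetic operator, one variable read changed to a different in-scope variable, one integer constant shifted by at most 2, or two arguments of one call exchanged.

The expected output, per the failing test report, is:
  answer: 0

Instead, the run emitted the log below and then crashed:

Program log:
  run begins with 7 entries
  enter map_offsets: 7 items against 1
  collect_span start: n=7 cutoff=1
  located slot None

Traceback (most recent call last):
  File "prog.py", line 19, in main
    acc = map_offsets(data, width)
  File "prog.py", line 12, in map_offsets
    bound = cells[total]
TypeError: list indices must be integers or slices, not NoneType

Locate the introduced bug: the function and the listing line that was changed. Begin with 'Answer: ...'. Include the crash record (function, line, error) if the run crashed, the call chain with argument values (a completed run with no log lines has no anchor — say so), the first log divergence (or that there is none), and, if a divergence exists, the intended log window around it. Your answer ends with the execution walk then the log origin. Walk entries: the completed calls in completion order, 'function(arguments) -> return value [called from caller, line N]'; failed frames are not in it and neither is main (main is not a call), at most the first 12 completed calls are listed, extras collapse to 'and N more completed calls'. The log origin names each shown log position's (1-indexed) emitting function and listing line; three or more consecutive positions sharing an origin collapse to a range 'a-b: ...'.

Answer: the defect is in collect_span at line 4.
The tell: Log line 4 is where behavior first shows: 'located slot None' appears instead of 'match at position 4'.
Crash: map_offsets, line 12, TypeError.
Call chain: main -> map_offsets([11, 11, 4, 9, 1, 3, 7], 1) (called at line 19).
First divergence: at position 4 the run shows 'located slot None' where the working version logs 'match at position 4'.
Intended log window:
  2: enter map_offsets: 7 items against 1
  3: collect_span start: n=7 cutoff=1
  4: match at position 4
  5: located slot 4
Execution walk:
  collect_span([11, 11, 4, 9, 1, 3, 7], 1) -> None  [called from map_offsets, line 10]
Log origins:
  1: emitted by main (line 18)
  2: emitted by map_offsets (line 9)
  3: emitted by collect_span (line 2)
  4: emitted by map_offsets (line 11)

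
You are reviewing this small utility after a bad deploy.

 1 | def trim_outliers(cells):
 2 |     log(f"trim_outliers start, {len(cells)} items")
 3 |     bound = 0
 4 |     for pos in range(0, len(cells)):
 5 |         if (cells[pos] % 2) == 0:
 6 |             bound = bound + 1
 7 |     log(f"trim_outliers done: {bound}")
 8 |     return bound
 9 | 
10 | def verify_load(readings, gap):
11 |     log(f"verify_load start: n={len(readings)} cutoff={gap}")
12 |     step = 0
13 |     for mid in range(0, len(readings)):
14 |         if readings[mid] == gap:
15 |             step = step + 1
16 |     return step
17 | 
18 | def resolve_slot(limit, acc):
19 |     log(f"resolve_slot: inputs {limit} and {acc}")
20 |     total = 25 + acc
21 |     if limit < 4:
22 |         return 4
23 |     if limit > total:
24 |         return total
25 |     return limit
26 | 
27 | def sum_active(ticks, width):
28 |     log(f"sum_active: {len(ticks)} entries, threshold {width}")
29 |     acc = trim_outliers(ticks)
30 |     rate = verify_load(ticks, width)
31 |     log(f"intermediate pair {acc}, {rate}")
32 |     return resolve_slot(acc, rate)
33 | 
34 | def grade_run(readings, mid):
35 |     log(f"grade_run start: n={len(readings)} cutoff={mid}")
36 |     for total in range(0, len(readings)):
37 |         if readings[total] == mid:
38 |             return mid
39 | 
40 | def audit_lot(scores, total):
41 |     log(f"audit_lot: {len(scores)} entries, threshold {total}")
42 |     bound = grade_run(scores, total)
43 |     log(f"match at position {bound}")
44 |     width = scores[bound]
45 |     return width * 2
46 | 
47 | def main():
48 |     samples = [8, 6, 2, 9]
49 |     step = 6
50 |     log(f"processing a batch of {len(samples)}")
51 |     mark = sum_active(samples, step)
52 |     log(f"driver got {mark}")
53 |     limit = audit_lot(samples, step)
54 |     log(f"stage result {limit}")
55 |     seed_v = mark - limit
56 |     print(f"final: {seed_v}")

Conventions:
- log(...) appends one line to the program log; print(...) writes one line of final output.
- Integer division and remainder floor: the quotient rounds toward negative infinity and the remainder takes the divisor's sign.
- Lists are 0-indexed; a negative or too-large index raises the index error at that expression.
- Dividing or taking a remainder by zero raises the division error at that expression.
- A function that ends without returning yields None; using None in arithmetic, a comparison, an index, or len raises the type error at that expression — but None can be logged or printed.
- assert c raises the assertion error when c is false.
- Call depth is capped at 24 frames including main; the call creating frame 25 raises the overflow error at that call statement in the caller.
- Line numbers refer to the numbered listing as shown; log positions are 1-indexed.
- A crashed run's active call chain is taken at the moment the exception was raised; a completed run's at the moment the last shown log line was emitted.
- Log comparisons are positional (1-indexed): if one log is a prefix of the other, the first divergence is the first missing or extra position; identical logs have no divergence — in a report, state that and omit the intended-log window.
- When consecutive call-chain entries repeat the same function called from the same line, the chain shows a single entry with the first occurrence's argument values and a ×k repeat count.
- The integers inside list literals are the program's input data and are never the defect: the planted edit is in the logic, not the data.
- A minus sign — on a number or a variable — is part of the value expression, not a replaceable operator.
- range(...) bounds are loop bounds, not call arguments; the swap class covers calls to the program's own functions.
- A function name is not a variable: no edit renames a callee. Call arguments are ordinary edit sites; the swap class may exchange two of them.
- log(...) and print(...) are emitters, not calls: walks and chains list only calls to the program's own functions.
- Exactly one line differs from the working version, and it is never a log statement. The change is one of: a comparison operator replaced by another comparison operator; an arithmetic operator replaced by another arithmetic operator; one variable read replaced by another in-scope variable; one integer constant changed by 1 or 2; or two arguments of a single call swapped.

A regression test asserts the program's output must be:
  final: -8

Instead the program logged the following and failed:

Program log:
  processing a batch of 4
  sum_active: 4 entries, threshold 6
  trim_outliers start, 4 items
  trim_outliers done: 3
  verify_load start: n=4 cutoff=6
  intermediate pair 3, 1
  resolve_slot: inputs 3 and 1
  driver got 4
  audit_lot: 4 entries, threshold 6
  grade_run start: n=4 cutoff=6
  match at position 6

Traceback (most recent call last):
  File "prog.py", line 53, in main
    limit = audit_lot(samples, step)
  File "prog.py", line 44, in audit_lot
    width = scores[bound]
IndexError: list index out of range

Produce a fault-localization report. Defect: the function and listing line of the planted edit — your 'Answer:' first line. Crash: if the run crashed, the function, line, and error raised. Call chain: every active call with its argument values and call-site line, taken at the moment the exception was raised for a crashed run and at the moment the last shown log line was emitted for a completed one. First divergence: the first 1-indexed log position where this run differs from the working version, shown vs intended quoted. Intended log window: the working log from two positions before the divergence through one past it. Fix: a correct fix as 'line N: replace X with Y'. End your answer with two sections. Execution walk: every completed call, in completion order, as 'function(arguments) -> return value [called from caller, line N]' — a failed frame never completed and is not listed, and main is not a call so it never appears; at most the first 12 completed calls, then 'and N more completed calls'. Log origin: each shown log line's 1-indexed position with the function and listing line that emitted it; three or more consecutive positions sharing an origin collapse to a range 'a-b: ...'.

Answer: the defect is in grade_run at line 38.
Key observation: The log first diverges at position 11: the faulty run prints 'match at position 6' where the working version prints 'match at position 1'.
Crash: audit_lot, line 44, IndexError.
Call chain: main -> audit_lot([8, 6, 2, 9], 6) (called at line 53).
First divergence: position 11; shown 'match at position 6' vs intended 'match at position 1'.
Intended log window:
  9: audit_lot: 4 entries, threshold 6
  10: grade_run start: n=4 cutoff=6
  11: match at position 1
  12: stage result 12
Execution walk:
  trim_outliers([8, 6, 2, 9]) -> 3  [called from sum_active, line 29]
  verify_load([8, 6, 2, 9], 6) -> 1  [called from sum_active, line 30]
  resolve_slot(3, 1) -> 4  [called from sum_active, line 32]
  sum_active([8, 6, 2, 9], 6) -> 4  [called from main, line 51]
  grade_run([8, 6, 2, 9], 6) -> 6  [called from audit_lot, line 42]
Origin of each log line:
  1: from main, line 50
  2: from sum_active, line 28
  3: from trim_outliers, line 2
  4: from trim_outliers, line 7
  5: from verify_load, line 11
  6: from sum_active, line 31
  7: from resolve_slot, line 19
  8: from main, line 52
  9: from audit_lot, line 41
  10: from grade_run, line 35
  11: from audit_lot, line 43
A correct fix: line 38: replace `mid` with `total`.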